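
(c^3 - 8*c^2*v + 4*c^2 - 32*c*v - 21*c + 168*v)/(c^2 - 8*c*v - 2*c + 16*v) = (c^2 + 4*c - 21)/(c - 2)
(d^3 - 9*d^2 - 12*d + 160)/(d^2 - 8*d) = d - 1 - 20/d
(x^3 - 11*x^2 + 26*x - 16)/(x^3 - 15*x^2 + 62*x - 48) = (x - 2)/(x - 6)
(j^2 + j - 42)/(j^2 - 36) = (j + 7)/(j + 6)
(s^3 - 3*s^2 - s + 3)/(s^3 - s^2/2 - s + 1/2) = 2*(s - 3)/(2*s - 1)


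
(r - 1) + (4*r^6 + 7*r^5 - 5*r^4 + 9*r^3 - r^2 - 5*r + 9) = 4*r^6 + 7*r^5 - 5*r^4 + 9*r^3 - r^2 - 4*r + 8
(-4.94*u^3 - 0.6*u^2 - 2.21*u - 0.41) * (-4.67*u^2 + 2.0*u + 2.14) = 23.0698*u^5 - 7.078*u^4 - 1.4509*u^3 - 3.7893*u^2 - 5.5494*u - 0.8774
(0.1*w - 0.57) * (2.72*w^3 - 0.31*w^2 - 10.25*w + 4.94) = 0.272*w^4 - 1.5814*w^3 - 0.8483*w^2 + 6.3365*w - 2.8158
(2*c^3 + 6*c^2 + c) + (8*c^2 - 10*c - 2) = 2*c^3 + 14*c^2 - 9*c - 2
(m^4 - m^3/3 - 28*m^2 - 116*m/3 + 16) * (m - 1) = m^5 - 4*m^4/3 - 83*m^3/3 - 32*m^2/3 + 164*m/3 - 16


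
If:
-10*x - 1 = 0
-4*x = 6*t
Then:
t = 1/15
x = -1/10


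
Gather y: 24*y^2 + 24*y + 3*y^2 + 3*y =27*y^2 + 27*y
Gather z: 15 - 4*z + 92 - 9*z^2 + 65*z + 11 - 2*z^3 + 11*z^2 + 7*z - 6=-2*z^3 + 2*z^2 + 68*z + 112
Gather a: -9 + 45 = 36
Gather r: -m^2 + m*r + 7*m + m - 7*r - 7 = -m^2 + 8*m + r*(m - 7) - 7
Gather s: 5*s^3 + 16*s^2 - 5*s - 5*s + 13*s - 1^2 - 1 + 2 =5*s^3 + 16*s^2 + 3*s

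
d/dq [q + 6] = 1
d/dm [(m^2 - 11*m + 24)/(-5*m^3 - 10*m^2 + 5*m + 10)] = (m^4 - 22*m^3 + 51*m^2 + 100*m - 46)/(5*(m^6 + 4*m^5 + 2*m^4 - 8*m^3 - 7*m^2 + 4*m + 4))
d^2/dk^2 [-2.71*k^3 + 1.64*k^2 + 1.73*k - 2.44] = 3.28 - 16.26*k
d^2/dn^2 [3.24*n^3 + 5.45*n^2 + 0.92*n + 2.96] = 19.44*n + 10.9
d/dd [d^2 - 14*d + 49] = 2*d - 14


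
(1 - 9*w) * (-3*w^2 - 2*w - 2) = 27*w^3 + 15*w^2 + 16*w - 2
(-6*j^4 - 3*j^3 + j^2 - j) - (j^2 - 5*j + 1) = -6*j^4 - 3*j^3 + 4*j - 1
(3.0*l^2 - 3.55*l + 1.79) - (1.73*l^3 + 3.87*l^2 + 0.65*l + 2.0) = -1.73*l^3 - 0.87*l^2 - 4.2*l - 0.21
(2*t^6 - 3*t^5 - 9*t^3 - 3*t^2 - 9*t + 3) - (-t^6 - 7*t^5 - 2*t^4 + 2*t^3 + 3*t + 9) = 3*t^6 + 4*t^5 + 2*t^4 - 11*t^3 - 3*t^2 - 12*t - 6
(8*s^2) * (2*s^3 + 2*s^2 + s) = 16*s^5 + 16*s^4 + 8*s^3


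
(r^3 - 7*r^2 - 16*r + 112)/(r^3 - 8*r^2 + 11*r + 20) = (r^2 - 3*r - 28)/(r^2 - 4*r - 5)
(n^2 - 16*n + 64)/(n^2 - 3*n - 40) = (n - 8)/(n + 5)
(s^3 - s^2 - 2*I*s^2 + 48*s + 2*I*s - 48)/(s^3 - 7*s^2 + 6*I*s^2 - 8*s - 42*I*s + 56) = (s^3 - s^2*(1 + 2*I) + 2*s*(24 + I) - 48)/(s^3 + s^2*(-7 + 6*I) - 2*s*(4 + 21*I) + 56)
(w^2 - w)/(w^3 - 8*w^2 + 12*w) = (w - 1)/(w^2 - 8*w + 12)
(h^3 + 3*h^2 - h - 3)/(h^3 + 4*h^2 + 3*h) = (h - 1)/h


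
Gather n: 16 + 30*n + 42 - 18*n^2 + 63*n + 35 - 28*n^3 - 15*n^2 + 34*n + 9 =-28*n^3 - 33*n^2 + 127*n + 102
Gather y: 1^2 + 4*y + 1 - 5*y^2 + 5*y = -5*y^2 + 9*y + 2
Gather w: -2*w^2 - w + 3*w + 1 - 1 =-2*w^2 + 2*w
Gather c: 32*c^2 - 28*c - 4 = 32*c^2 - 28*c - 4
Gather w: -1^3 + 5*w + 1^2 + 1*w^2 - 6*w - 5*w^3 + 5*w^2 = -5*w^3 + 6*w^2 - w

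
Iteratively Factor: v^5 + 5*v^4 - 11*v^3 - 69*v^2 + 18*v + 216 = (v + 4)*(v^4 + v^3 - 15*v^2 - 9*v + 54) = (v + 3)*(v + 4)*(v^3 - 2*v^2 - 9*v + 18) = (v - 3)*(v + 3)*(v + 4)*(v^2 + v - 6) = (v - 3)*(v - 2)*(v + 3)*(v + 4)*(v + 3)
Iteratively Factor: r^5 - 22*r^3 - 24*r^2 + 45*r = (r - 1)*(r^4 + r^3 - 21*r^2 - 45*r) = (r - 1)*(r + 3)*(r^3 - 2*r^2 - 15*r) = (r - 1)*(r + 3)^2*(r^2 - 5*r) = (r - 5)*(r - 1)*(r + 3)^2*(r)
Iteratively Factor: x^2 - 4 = (x - 2)*(x + 2)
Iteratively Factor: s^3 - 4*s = (s)*(s^2 - 4) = s*(s - 2)*(s + 2)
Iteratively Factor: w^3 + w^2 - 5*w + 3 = (w + 3)*(w^2 - 2*w + 1) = (w - 1)*(w + 3)*(w - 1)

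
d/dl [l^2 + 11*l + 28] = 2*l + 11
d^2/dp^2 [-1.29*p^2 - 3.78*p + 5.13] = -2.58000000000000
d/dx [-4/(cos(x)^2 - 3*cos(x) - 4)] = 4*(3 - 2*cos(x))*sin(x)/(sin(x)^2 + 3*cos(x) + 3)^2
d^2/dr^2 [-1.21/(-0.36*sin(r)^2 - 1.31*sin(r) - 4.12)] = (-0.627264*sin(r)^4 - 1.711908*sin(r)^3 + 6.043103*sin(r)^2 + 9.954428*sin(r) + 0.563618)/(0.36*sin(r)^2 + 1.31*sin(r) + 4.12)^3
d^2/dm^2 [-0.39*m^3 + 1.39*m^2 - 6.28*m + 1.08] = 2.78 - 2.34*m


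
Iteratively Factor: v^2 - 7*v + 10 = (v - 2)*(v - 5)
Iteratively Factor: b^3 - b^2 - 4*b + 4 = (b - 2)*(b^2 + b - 2) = (b - 2)*(b - 1)*(b + 2)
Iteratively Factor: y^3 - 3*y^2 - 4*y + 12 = (y + 2)*(y^2 - 5*y + 6) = (y - 3)*(y + 2)*(y - 2)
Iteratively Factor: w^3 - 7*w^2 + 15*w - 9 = (w - 3)*(w^2 - 4*w + 3) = (w - 3)^2*(w - 1)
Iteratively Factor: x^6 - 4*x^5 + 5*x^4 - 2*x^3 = (x)*(x^5 - 4*x^4 + 5*x^3 - 2*x^2) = x*(x - 1)*(x^4 - 3*x^3 + 2*x^2) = x^2*(x - 1)*(x^3 - 3*x^2 + 2*x) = x^2*(x - 2)*(x - 1)*(x^2 - x) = x^2*(x - 2)*(x - 1)^2*(x)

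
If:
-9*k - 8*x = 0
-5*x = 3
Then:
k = 8/15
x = -3/5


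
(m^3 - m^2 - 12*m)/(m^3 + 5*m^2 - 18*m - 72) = m/(m + 6)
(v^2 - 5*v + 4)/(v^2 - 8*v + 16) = (v - 1)/(v - 4)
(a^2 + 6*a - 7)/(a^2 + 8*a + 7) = (a - 1)/(a + 1)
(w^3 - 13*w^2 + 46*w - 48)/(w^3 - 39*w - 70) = (-w^3 + 13*w^2 - 46*w + 48)/(-w^3 + 39*w + 70)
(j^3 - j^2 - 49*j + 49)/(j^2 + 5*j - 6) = (j^2 - 49)/(j + 6)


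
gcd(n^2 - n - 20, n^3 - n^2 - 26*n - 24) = n + 4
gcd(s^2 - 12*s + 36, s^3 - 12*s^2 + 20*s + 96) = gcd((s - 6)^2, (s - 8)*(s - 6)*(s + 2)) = s - 6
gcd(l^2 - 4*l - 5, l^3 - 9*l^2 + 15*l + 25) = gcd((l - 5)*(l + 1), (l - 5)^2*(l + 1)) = l^2 - 4*l - 5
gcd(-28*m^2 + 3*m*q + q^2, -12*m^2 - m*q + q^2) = -4*m + q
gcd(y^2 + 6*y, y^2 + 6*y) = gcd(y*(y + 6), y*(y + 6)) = y^2 + 6*y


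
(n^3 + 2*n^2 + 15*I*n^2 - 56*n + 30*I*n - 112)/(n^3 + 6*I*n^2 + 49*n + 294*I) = (n^2 + n*(2 + 8*I) + 16*I)/(n^2 - I*n + 42)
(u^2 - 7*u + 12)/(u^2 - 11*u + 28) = (u - 3)/(u - 7)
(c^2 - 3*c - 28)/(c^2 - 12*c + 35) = (c + 4)/(c - 5)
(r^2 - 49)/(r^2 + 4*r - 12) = (r^2 - 49)/(r^2 + 4*r - 12)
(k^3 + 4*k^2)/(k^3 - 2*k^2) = (k + 4)/(k - 2)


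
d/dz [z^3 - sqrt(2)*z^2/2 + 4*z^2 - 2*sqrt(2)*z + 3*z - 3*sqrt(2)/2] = 3*z^2 - sqrt(2)*z + 8*z - 2*sqrt(2) + 3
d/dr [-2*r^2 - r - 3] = -4*r - 1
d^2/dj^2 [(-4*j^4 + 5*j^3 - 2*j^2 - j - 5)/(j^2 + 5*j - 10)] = 2*(-4*j^6 - 60*j^5 - 180*j^4 + 1784*j^3 - 3225*j^2 + 1395*j - 425)/(j^6 + 15*j^5 + 45*j^4 - 175*j^3 - 450*j^2 + 1500*j - 1000)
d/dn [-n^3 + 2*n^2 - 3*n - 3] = -3*n^2 + 4*n - 3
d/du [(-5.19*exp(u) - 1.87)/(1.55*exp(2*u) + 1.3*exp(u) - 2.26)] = (8.0445*exp(2*u) + 5.797*exp(u) + 14.1604)*exp(u)/(2.4025*exp(4*u) + 4.03*exp(3*u) - 5.316*exp(2*u) - 5.876*exp(u) + 5.1076)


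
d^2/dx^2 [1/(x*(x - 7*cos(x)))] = (-7*x^2*(x - 7*cos(x))*cos(x) + 2*x^2*(7*sin(x) + 1)^2 + 2*x*(x - 7*cos(x))*(7*sin(x) + 1) + 2*(x - 7*cos(x))^2)/(x^3*(x - 7*cos(x))^3)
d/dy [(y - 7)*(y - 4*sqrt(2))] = 2*y - 7 - 4*sqrt(2)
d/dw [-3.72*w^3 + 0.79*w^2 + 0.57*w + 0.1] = -11.16*w^2 + 1.58*w + 0.57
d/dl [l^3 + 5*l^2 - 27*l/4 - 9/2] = 3*l^2 + 10*l - 27/4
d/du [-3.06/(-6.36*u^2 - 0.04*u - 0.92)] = (-38.9232*u - 0.1224)/(6.36*u^2 + 0.04*u + 0.92)^2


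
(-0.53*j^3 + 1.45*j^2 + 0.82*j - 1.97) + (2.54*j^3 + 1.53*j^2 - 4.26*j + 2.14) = 2.01*j^3 + 2.98*j^2 - 3.44*j + 0.17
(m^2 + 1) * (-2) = -2*m^2 - 2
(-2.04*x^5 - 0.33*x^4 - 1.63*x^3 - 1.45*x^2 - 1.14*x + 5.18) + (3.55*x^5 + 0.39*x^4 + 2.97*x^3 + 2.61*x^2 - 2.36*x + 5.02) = 1.51*x^5 + 0.06*x^4 + 1.34*x^3 + 1.16*x^2 - 3.5*x + 10.2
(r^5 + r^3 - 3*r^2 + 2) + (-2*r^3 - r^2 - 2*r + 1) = r^5 - r^3 - 4*r^2 - 2*r + 3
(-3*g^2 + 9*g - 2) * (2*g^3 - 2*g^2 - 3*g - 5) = -6*g^5 + 24*g^4 - 13*g^3 - 8*g^2 - 39*g + 10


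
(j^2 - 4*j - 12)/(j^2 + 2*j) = (j - 6)/j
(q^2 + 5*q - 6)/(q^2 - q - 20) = (-q^2 - 5*q + 6)/(-q^2 + q + 20)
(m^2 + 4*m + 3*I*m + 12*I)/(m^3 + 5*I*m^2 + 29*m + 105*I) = (m + 4)/(m^2 + 2*I*m + 35)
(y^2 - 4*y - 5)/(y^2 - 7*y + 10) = (y + 1)/(y - 2)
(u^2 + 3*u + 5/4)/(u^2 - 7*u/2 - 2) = (u + 5/2)/(u - 4)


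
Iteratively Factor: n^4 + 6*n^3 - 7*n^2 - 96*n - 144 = (n + 3)*(n^3 + 3*n^2 - 16*n - 48) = (n - 4)*(n + 3)*(n^2 + 7*n + 12) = (n - 4)*(n + 3)^2*(n + 4)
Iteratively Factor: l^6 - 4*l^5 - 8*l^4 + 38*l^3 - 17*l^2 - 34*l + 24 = (l + 3)*(l^5 - 7*l^4 + 13*l^3 - l^2 - 14*l + 8) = (l - 4)*(l + 3)*(l^4 - 3*l^3 + l^2 + 3*l - 2) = (l - 4)*(l - 1)*(l + 3)*(l^3 - 2*l^2 - l + 2) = (l - 4)*(l - 1)*(l + 1)*(l + 3)*(l^2 - 3*l + 2) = (l - 4)*(l - 2)*(l - 1)*(l + 1)*(l + 3)*(l - 1)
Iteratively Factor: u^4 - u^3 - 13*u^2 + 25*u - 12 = (u - 1)*(u^3 - 13*u + 12) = (u - 3)*(u - 1)*(u^2 + 3*u - 4) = (u - 3)*(u - 1)^2*(u + 4)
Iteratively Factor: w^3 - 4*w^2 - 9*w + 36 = (w + 3)*(w^2 - 7*w + 12) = (w - 4)*(w + 3)*(w - 3)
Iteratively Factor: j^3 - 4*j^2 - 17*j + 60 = (j - 5)*(j^2 + j - 12) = (j - 5)*(j + 4)*(j - 3)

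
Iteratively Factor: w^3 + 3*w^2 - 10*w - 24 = (w + 4)*(w^2 - w - 6) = (w + 2)*(w + 4)*(w - 3)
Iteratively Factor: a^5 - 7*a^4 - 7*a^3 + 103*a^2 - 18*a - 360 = (a + 3)*(a^4 - 10*a^3 + 23*a^2 + 34*a - 120) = (a + 2)*(a + 3)*(a^3 - 12*a^2 + 47*a - 60) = (a - 5)*(a + 2)*(a + 3)*(a^2 - 7*a + 12) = (a - 5)*(a - 3)*(a + 2)*(a + 3)*(a - 4)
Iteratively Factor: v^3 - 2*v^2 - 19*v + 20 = (v + 4)*(v^2 - 6*v + 5) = (v - 1)*(v + 4)*(v - 5)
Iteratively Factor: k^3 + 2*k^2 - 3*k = (k + 3)*(k^2 - k) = k*(k + 3)*(k - 1)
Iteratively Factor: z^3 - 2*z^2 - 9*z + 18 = (z + 3)*(z^2 - 5*z + 6) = (z - 3)*(z + 3)*(z - 2)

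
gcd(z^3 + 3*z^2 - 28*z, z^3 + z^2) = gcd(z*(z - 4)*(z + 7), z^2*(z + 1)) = z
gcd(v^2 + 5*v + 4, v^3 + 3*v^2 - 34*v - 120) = v + 4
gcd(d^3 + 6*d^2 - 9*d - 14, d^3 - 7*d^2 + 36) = 1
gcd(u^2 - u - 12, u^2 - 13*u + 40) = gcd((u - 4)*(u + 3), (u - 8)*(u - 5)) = 1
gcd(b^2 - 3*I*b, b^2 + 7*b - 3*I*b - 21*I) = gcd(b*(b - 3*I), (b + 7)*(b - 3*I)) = b - 3*I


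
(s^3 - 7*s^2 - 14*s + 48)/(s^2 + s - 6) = s - 8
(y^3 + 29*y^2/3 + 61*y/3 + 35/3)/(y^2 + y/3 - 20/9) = 3*(y^2 + 8*y + 7)/(3*y - 4)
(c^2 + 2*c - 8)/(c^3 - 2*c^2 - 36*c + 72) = (c + 4)/(c^2 - 36)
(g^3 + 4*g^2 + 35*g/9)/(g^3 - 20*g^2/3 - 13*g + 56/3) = g*(3*g + 5)/(3*(g^2 - 9*g + 8))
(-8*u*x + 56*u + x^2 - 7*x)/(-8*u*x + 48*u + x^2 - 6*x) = (x - 7)/(x - 6)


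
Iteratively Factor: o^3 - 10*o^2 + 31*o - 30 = (o - 5)*(o^2 - 5*o + 6) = (o - 5)*(o - 2)*(o - 3)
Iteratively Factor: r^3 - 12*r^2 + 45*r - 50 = (r - 2)*(r^2 - 10*r + 25) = (r - 5)*(r - 2)*(r - 5)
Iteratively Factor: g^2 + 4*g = (g)*(g + 4)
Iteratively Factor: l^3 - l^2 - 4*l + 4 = (l + 2)*(l^2 - 3*l + 2) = (l - 2)*(l + 2)*(l - 1)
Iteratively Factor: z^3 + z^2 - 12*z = (z)*(z^2 + z - 12) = z*(z - 3)*(z + 4)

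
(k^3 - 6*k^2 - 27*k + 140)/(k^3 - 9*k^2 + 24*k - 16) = (k^2 - 2*k - 35)/(k^2 - 5*k + 4)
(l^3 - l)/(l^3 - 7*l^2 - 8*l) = (l - 1)/(l - 8)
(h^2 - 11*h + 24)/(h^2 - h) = (h^2 - 11*h + 24)/(h*(h - 1))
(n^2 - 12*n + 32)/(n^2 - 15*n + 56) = (n - 4)/(n - 7)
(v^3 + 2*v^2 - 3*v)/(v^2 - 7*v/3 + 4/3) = 3*v*(v + 3)/(3*v - 4)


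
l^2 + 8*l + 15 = (l + 3)*(l + 5)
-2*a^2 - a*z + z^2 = (-2*a + z)*(a + z)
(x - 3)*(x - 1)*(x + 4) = x^3 - 13*x + 12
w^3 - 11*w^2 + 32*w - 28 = (w - 7)*(w - 2)^2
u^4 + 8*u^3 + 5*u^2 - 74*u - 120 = (u - 3)*(u + 2)*(u + 4)*(u + 5)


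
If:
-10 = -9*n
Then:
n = 10/9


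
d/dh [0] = 0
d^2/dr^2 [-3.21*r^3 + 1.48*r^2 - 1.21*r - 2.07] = 2.96 - 19.26*r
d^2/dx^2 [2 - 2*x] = 0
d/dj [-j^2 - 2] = -2*j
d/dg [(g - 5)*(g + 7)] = 2*g + 2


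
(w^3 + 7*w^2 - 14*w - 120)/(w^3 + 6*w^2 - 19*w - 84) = (w^2 + 11*w + 30)/(w^2 + 10*w + 21)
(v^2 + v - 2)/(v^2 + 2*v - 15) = (v^2 + v - 2)/(v^2 + 2*v - 15)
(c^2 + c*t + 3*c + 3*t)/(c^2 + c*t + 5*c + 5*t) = (c + 3)/(c + 5)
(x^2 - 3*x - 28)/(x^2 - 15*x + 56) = (x + 4)/(x - 8)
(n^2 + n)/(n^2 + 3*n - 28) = n*(n + 1)/(n^2 + 3*n - 28)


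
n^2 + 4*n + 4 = (n + 2)^2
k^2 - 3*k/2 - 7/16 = (k - 7/4)*(k + 1/4)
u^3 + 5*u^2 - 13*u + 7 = (u - 1)^2*(u + 7)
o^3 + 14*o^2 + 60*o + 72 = (o + 2)*(o + 6)^2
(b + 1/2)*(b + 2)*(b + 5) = b^3 + 15*b^2/2 + 27*b/2 + 5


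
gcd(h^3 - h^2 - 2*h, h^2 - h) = h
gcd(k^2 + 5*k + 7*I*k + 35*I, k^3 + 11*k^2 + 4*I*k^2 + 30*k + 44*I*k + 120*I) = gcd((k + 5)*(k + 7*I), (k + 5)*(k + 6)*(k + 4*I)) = k + 5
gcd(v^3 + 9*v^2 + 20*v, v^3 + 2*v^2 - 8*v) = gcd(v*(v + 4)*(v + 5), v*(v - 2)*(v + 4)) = v^2 + 4*v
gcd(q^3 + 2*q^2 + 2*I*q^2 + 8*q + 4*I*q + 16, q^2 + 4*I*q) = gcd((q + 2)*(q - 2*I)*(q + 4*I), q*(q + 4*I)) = q + 4*I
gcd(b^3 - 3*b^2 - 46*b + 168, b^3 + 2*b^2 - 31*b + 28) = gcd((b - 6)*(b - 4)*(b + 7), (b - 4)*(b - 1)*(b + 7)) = b^2 + 3*b - 28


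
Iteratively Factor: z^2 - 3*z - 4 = (z - 4)*(z + 1)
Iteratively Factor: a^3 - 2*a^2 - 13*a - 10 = (a + 1)*(a^2 - 3*a - 10) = (a + 1)*(a + 2)*(a - 5)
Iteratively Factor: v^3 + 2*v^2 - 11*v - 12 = (v + 1)*(v^2 + v - 12) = (v - 3)*(v + 1)*(v + 4)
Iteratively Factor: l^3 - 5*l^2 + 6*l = (l - 3)*(l^2 - 2*l) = (l - 3)*(l - 2)*(l)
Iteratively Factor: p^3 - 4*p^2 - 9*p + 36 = (p - 4)*(p^2 - 9) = (p - 4)*(p + 3)*(p - 3)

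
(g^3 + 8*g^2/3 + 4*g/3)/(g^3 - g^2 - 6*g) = (g + 2/3)/(g - 3)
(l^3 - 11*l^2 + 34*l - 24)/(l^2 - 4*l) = l - 7 + 6/l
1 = 1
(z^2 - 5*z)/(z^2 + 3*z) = (z - 5)/(z + 3)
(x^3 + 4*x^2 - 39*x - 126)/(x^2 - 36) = (x^2 + 10*x + 21)/(x + 6)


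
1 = 1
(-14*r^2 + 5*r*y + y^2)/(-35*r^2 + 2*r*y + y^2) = (-2*r + y)/(-5*r + y)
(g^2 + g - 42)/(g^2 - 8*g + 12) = (g + 7)/(g - 2)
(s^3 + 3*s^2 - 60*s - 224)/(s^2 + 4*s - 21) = (s^2 - 4*s - 32)/(s - 3)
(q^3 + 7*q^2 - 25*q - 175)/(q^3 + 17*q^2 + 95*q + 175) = (q - 5)/(q + 5)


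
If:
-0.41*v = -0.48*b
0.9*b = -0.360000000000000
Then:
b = -0.40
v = -0.47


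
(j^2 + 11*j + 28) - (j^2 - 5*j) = 16*j + 28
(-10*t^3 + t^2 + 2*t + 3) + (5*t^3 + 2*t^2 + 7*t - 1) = -5*t^3 + 3*t^2 + 9*t + 2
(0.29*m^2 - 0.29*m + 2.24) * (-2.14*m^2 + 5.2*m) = -0.6206*m^4 + 2.1286*m^3 - 6.3016*m^2 + 11.648*m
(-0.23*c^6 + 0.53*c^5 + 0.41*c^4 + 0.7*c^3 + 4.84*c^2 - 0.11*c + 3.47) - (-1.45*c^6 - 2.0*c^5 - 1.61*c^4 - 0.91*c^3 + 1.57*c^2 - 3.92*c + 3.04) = 1.22*c^6 + 2.53*c^5 + 2.02*c^4 + 1.61*c^3 + 3.27*c^2 + 3.81*c + 0.43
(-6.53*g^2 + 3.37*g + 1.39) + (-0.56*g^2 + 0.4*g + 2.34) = -7.09*g^2 + 3.77*g + 3.73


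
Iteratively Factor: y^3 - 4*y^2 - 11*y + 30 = (y - 5)*(y^2 + y - 6) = (y - 5)*(y + 3)*(y - 2)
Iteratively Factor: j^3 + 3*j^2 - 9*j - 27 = (j + 3)*(j^2 - 9) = (j - 3)*(j + 3)*(j + 3)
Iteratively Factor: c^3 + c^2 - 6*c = (c)*(c^2 + c - 6) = c*(c + 3)*(c - 2)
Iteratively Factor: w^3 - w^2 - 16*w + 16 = (w - 1)*(w^2 - 16) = (w - 4)*(w - 1)*(w + 4)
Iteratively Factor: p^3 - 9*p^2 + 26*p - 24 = (p - 4)*(p^2 - 5*p + 6) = (p - 4)*(p - 2)*(p - 3)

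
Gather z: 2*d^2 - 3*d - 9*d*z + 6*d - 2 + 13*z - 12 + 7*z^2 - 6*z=2*d^2 + 3*d + 7*z^2 + z*(7 - 9*d) - 14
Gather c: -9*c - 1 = -9*c - 1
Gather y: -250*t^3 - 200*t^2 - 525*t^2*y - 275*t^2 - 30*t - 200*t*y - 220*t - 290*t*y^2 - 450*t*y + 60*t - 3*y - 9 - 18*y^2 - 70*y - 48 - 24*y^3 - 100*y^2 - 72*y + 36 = -250*t^3 - 475*t^2 - 190*t - 24*y^3 + y^2*(-290*t - 118) + y*(-525*t^2 - 650*t - 145) - 21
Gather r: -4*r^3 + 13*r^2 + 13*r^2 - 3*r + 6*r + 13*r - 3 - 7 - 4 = -4*r^3 + 26*r^2 + 16*r - 14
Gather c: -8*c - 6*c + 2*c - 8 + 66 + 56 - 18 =96 - 12*c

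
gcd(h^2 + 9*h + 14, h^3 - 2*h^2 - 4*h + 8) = h + 2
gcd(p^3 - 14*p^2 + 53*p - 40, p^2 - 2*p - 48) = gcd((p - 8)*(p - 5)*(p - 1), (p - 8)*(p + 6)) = p - 8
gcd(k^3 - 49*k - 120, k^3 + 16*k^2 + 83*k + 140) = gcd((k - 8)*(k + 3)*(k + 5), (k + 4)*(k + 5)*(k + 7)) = k + 5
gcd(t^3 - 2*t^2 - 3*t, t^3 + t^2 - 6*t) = t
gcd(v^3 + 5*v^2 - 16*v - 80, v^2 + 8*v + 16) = v + 4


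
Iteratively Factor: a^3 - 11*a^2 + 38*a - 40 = (a - 5)*(a^2 - 6*a + 8) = (a - 5)*(a - 2)*(a - 4)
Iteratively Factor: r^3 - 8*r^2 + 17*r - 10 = (r - 2)*(r^2 - 6*r + 5) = (r - 2)*(r - 1)*(r - 5)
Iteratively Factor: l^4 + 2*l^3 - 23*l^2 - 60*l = (l + 4)*(l^3 - 2*l^2 - 15*l) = l*(l + 4)*(l^2 - 2*l - 15) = l*(l + 3)*(l + 4)*(l - 5)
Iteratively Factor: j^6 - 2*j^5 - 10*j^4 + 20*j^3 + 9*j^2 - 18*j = (j - 3)*(j^5 + j^4 - 7*j^3 - j^2 + 6*j) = (j - 3)*(j - 2)*(j^4 + 3*j^3 - j^2 - 3*j) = (j - 3)*(j - 2)*(j + 1)*(j^3 + 2*j^2 - 3*j) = (j - 3)*(j - 2)*(j + 1)*(j + 3)*(j^2 - j) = j*(j - 3)*(j - 2)*(j + 1)*(j + 3)*(j - 1)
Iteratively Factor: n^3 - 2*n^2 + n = (n - 1)*(n^2 - n) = n*(n - 1)*(n - 1)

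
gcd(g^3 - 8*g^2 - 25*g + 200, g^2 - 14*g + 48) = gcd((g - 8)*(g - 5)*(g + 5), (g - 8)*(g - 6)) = g - 8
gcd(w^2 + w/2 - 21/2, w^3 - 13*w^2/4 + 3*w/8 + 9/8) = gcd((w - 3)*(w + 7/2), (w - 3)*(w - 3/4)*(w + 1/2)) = w - 3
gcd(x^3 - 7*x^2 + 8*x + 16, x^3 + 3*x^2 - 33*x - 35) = x + 1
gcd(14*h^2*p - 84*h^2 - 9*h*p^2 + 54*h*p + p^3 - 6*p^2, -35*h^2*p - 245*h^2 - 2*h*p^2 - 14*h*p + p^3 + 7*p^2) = -7*h + p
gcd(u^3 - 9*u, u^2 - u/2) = u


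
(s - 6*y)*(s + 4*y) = s^2 - 2*s*y - 24*y^2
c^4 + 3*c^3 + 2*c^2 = c^2*(c + 1)*(c + 2)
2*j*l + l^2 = l*(2*j + l)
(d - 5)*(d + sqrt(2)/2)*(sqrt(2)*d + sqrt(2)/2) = sqrt(2)*d^3 - 9*sqrt(2)*d^2/2 + d^2 - 9*d/2 - 5*sqrt(2)*d/2 - 5/2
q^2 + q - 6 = (q - 2)*(q + 3)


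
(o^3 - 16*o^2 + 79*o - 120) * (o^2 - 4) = o^5 - 16*o^4 + 75*o^3 - 56*o^2 - 316*o + 480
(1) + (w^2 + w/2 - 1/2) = w^2 + w/2 + 1/2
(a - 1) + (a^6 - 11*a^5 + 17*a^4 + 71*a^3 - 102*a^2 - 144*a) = a^6 - 11*a^5 + 17*a^4 + 71*a^3 - 102*a^2 - 143*a - 1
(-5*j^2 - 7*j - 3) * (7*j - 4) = -35*j^3 - 29*j^2 + 7*j + 12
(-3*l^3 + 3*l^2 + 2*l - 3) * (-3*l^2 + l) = 9*l^5 - 12*l^4 - 3*l^3 + 11*l^2 - 3*l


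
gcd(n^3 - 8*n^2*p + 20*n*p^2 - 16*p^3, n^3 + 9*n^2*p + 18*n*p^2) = 1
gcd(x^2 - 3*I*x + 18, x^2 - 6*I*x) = x - 6*I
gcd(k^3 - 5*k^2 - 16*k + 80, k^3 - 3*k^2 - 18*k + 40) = k^2 - k - 20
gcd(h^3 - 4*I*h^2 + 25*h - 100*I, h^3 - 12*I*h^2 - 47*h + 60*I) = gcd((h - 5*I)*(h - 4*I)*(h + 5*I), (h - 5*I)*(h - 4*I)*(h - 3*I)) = h^2 - 9*I*h - 20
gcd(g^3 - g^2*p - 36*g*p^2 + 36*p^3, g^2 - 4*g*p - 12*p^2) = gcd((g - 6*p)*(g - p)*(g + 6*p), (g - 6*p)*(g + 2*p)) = -g + 6*p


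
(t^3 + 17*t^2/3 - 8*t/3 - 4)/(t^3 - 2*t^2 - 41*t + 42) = (t + 2/3)/(t - 7)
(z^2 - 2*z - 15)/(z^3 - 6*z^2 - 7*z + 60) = 1/(z - 4)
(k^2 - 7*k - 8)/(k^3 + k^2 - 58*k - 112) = (k + 1)/(k^2 + 9*k + 14)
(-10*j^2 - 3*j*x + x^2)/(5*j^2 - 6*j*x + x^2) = (2*j + x)/(-j + x)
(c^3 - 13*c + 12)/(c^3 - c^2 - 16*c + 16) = (c - 3)/(c - 4)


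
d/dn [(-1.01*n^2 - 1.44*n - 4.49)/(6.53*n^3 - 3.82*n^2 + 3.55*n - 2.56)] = (6.5953*n^4 + 18.8064*n^3 + 78.8728*n^2 - 29.1324*n + 19.6259)/(42.6409*n^6 - 49.8892*n^5 + 60.9554*n^4 - 60.5556*n^3 + 32.1609*n^2 - 18.176*n + 6.5536)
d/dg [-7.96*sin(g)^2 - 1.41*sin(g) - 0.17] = -(15.92*sin(g) + 1.41)*cos(g)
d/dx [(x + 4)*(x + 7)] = 2*x + 11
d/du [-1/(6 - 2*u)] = -1/(2*(u - 3)^2)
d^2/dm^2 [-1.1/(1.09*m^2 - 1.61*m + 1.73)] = (2.61382*m^2 - 3.86078*m - 1.1*(2.18*m - 1.61)*(4.36*m - 3.22) + 4.14854)/(1.09*m^2 - 1.61*m + 1.73)^3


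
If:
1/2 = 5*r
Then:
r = 1/10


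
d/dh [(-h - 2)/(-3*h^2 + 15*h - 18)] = (h^2 - 5*h - (h + 2)*(2*h - 5) + 6)/(3*(h^2 - 5*h + 6)^2)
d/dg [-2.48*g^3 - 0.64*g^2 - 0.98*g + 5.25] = -7.44*g^2 - 1.28*g - 0.98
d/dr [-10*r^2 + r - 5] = 1 - 20*r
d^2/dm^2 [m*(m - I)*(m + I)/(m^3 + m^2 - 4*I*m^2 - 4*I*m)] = (m^3*(-2 + 8*I) + m^2*(6 + 24*I) + m*(6 - 24*I) - 62 - 8*I)/(m^6 + m^5*(3 - 12*I) + m^4*(-45 - 36*I) + m^3*(-143 + 28*I) + m^2*(-144 + 180*I) + m*(-48 + 192*I) + 64*I)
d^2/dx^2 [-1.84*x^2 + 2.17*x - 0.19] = -3.68000000000000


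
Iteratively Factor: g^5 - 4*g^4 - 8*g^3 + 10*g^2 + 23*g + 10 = (g + 1)*(g^4 - 5*g^3 - 3*g^2 + 13*g + 10) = (g - 5)*(g + 1)*(g^3 - 3*g - 2) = (g - 5)*(g - 2)*(g + 1)*(g^2 + 2*g + 1) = (g - 5)*(g - 2)*(g + 1)^2*(g + 1)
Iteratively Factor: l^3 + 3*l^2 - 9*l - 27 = (l + 3)*(l^2 - 9) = (l + 3)^2*(l - 3)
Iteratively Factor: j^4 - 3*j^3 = (j)*(j^3 - 3*j^2) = j^2*(j^2 - 3*j) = j^2*(j - 3)*(j)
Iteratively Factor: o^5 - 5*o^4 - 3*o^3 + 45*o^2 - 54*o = (o)*(o^4 - 5*o^3 - 3*o^2 + 45*o - 54) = o*(o + 3)*(o^3 - 8*o^2 + 21*o - 18) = o*(o - 3)*(o + 3)*(o^2 - 5*o + 6) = o*(o - 3)^2*(o + 3)*(o - 2)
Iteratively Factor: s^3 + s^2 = (s + 1)*(s^2) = s*(s + 1)*(s)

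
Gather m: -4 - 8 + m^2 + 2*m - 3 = m^2 + 2*m - 15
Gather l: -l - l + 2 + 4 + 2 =8 - 2*l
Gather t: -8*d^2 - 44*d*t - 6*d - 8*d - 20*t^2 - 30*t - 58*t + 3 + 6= -8*d^2 - 14*d - 20*t^2 + t*(-44*d - 88) + 9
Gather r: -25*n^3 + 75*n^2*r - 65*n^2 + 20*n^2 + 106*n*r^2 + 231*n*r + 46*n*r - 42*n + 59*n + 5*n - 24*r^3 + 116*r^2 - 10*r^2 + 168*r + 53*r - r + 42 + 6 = -25*n^3 - 45*n^2 + 22*n - 24*r^3 + r^2*(106*n + 106) + r*(75*n^2 + 277*n + 220) + 48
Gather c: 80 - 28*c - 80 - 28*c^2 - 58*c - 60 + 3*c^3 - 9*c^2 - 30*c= 3*c^3 - 37*c^2 - 116*c - 60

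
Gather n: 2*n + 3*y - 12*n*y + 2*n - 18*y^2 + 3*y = n*(4 - 12*y) - 18*y^2 + 6*y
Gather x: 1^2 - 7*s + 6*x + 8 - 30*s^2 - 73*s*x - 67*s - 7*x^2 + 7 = -30*s^2 - 74*s - 7*x^2 + x*(6 - 73*s) + 16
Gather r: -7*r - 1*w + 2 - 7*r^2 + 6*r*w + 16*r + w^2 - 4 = -7*r^2 + r*(6*w + 9) + w^2 - w - 2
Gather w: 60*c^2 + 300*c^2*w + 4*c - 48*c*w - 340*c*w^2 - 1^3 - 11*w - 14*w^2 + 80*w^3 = 60*c^2 + 4*c + 80*w^3 + w^2*(-340*c - 14) + w*(300*c^2 - 48*c - 11) - 1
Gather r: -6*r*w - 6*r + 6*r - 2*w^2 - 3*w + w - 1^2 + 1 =-6*r*w - 2*w^2 - 2*w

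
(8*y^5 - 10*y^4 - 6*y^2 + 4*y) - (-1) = 8*y^5 - 10*y^4 - 6*y^2 + 4*y + 1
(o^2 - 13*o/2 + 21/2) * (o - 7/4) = o^3 - 33*o^2/4 + 175*o/8 - 147/8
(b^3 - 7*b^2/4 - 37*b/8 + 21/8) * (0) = 0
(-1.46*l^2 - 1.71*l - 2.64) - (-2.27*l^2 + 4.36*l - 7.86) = 0.81*l^2 - 6.07*l + 5.22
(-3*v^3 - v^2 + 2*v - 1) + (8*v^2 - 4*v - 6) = -3*v^3 + 7*v^2 - 2*v - 7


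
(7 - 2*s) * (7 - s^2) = 2*s^3 - 7*s^2 - 14*s + 49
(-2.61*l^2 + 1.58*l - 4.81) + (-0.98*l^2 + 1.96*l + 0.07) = -3.59*l^2 + 3.54*l - 4.74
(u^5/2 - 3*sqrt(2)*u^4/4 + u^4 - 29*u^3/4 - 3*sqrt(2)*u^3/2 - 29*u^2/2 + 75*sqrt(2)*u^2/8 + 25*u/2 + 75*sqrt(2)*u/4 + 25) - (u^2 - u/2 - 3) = u^5/2 - 3*sqrt(2)*u^4/4 + u^4 - 29*u^3/4 - 3*sqrt(2)*u^3/2 - 31*u^2/2 + 75*sqrt(2)*u^2/8 + 13*u + 75*sqrt(2)*u/4 + 28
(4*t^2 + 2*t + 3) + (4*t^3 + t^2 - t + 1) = 4*t^3 + 5*t^2 + t + 4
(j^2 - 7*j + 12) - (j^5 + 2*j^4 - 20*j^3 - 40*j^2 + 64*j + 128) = -j^5 - 2*j^4 + 20*j^3 + 41*j^2 - 71*j - 116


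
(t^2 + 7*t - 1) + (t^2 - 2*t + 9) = 2*t^2 + 5*t + 8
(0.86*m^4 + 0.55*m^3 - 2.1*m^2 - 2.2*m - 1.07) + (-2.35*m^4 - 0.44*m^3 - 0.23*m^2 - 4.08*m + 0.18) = -1.49*m^4 + 0.11*m^3 - 2.33*m^2 - 6.28*m - 0.89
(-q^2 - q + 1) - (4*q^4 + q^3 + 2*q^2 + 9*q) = -4*q^4 - q^3 - 3*q^2 - 10*q + 1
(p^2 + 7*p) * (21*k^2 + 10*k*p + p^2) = 21*k^2*p^2 + 147*k^2*p + 10*k*p^3 + 70*k*p^2 + p^4 + 7*p^3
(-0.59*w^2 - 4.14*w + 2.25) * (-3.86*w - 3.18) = 2.2774*w^3 + 17.8566*w^2 + 4.4802*w - 7.155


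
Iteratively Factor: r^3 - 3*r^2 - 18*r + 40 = (r + 4)*(r^2 - 7*r + 10) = (r - 5)*(r + 4)*(r - 2)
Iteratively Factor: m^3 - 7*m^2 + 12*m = (m)*(m^2 - 7*m + 12) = m*(m - 4)*(m - 3)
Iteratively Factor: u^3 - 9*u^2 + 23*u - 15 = (u - 1)*(u^2 - 8*u + 15) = (u - 5)*(u - 1)*(u - 3)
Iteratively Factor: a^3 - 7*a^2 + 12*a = (a - 4)*(a^2 - 3*a) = a*(a - 4)*(a - 3)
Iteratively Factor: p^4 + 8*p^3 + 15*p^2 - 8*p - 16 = (p + 4)*(p^3 + 4*p^2 - p - 4) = (p + 4)^2*(p^2 - 1) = (p - 1)*(p + 4)^2*(p + 1)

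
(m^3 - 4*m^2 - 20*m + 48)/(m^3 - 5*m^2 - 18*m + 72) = (m - 2)/(m - 3)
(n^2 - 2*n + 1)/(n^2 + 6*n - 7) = (n - 1)/(n + 7)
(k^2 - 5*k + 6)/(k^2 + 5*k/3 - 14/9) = 9*(k^2 - 5*k + 6)/(9*k^2 + 15*k - 14)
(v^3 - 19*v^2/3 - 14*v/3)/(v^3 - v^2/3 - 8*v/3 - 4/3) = v*(v - 7)/(v^2 - v - 2)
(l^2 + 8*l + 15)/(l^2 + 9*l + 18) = (l + 5)/(l + 6)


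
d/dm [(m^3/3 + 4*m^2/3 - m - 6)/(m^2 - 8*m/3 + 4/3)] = (3*m^2 - 4*m - 39)/(9*m^2 - 12*m + 4)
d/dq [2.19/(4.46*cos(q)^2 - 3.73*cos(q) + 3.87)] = (19.5348*cos(q) - 8.1687)*sin(q)/(4.46*cos(q)^2 - 3.73*cos(q) + 3.87)^2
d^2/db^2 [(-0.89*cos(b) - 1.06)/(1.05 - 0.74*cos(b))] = (1.271986*sin(b)^2 - 1.804845*cos(b) + 1.271986)/(0.405224*cos(b)^3 - 1.72494*cos(b)^2 + 2.44755*cos(b) - 1.157625)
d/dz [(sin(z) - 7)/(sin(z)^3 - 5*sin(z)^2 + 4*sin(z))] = 2*(-sin(z)^3 + 13*sin(z)^2 - 35*sin(z) + 14)*cos(z)/((sin(z) - 4)^2*(sin(z) - 1)^2*sin(z)^2)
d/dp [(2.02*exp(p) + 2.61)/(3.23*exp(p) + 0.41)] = -7.6021*exp(p)/(3.23*exp(p) + 0.41)^2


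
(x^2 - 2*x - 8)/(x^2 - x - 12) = (x + 2)/(x + 3)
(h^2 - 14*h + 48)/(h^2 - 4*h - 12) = (h - 8)/(h + 2)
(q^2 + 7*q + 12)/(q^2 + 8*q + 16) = (q + 3)/(q + 4)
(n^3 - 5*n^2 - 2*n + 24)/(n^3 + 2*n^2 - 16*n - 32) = (n - 3)/(n + 4)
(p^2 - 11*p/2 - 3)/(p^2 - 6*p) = (p + 1/2)/p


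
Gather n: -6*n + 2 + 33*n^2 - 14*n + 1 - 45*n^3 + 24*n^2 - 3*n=-45*n^3 + 57*n^2 - 23*n + 3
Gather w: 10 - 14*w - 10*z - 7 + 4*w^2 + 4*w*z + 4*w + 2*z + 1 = 4*w^2 + w*(4*z - 10) - 8*z + 4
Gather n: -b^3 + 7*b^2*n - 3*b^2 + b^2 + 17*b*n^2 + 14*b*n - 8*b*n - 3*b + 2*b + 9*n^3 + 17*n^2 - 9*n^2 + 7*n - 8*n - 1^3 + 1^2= -b^3 - 2*b^2 - b + 9*n^3 + n^2*(17*b + 8) + n*(7*b^2 + 6*b - 1)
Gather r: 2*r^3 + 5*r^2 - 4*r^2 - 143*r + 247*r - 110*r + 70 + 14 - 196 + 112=2*r^3 + r^2 - 6*r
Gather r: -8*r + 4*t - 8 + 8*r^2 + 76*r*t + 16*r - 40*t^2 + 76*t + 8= 8*r^2 + r*(76*t + 8) - 40*t^2 + 80*t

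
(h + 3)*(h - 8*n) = h^2 - 8*h*n + 3*h - 24*n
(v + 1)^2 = v^2 + 2*v + 1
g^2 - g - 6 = (g - 3)*(g + 2)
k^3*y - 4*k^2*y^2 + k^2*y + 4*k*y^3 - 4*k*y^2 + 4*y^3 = (k - 2*y)^2*(k*y + y)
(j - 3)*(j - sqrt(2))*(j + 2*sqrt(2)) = j^3 - 3*j^2 + sqrt(2)*j^2 - 3*sqrt(2)*j - 4*j + 12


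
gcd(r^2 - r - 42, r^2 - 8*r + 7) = r - 7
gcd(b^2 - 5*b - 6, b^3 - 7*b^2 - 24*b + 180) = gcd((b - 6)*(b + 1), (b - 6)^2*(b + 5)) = b - 6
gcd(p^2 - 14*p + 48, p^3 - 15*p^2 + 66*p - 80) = p - 8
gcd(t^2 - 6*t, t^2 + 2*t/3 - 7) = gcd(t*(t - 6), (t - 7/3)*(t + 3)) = 1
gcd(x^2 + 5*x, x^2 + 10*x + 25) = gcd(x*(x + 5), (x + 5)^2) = x + 5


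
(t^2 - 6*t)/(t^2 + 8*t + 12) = t*(t - 6)/(t^2 + 8*t + 12)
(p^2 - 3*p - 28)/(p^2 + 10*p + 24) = (p - 7)/(p + 6)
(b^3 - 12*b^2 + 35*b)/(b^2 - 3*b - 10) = b*(b - 7)/(b + 2)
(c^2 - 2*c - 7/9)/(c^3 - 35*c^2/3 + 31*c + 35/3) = (c - 7/3)/(c^2 - 12*c + 35)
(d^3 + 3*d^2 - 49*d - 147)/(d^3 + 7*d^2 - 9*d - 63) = (d - 7)/(d - 3)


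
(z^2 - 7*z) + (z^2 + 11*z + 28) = 2*z^2 + 4*z + 28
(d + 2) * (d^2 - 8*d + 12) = d^3 - 6*d^2 - 4*d + 24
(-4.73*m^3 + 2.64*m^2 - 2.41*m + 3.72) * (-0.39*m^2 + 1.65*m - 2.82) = 1.8447*m^5 - 8.8341*m^4 + 18.6345*m^3 - 12.8721*m^2 + 12.9342*m - 10.4904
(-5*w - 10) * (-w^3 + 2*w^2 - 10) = 5*w^4 - 20*w^2 + 50*w + 100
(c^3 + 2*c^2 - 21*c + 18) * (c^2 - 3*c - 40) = c^5 - c^4 - 67*c^3 + c^2 + 786*c - 720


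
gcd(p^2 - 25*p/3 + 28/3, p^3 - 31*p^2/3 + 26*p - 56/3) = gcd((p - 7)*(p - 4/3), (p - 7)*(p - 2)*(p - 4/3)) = p^2 - 25*p/3 + 28/3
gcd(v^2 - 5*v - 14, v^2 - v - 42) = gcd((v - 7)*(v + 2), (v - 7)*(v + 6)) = v - 7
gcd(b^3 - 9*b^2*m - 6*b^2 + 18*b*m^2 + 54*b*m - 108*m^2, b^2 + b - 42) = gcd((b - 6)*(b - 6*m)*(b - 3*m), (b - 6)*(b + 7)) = b - 6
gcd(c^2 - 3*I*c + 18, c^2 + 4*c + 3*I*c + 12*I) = c + 3*I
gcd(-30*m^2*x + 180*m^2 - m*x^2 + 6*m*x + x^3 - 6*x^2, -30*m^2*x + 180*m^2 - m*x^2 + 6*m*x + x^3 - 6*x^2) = -30*m^2*x + 180*m^2 - m*x^2 + 6*m*x + x^3 - 6*x^2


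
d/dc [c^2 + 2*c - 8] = 2*c + 2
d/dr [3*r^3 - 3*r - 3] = 9*r^2 - 3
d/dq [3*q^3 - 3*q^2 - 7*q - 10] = 9*q^2 - 6*q - 7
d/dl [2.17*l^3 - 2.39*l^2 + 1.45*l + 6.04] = 6.51*l^2 - 4.78*l + 1.45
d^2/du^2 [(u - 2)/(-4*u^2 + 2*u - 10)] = (-(u - 2)*(4*u - 1)^2 + (6*u - 5)*(2*u^2 - u + 5))/(2*u^2 - u + 5)^3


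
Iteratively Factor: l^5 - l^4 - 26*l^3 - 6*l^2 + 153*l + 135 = (l - 5)*(l^4 + 4*l^3 - 6*l^2 - 36*l - 27) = (l - 5)*(l - 3)*(l^3 + 7*l^2 + 15*l + 9) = (l - 5)*(l - 3)*(l + 3)*(l^2 + 4*l + 3) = (l - 5)*(l - 3)*(l + 3)^2*(l + 1)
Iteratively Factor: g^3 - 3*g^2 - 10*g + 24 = (g - 4)*(g^2 + g - 6) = (g - 4)*(g + 3)*(g - 2)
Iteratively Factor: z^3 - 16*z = (z)*(z^2 - 16) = z*(z - 4)*(z + 4)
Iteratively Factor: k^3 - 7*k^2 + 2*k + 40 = (k - 4)*(k^2 - 3*k - 10) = (k - 4)*(k + 2)*(k - 5)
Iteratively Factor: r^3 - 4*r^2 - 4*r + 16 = (r - 2)*(r^2 - 2*r - 8) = (r - 4)*(r - 2)*(r + 2)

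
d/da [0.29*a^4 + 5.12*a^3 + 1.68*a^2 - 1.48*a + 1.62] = 1.16*a^3 + 15.36*a^2 + 3.36*a - 1.48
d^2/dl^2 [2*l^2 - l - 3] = 4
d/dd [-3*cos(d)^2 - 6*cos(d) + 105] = 6*(cos(d) + 1)*sin(d)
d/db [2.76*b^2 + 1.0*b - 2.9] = 5.52*b + 1.0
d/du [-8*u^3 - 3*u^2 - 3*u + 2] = -24*u^2 - 6*u - 3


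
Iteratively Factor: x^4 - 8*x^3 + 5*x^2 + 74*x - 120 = (x - 5)*(x^3 - 3*x^2 - 10*x + 24) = (x - 5)*(x - 4)*(x^2 + x - 6) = (x - 5)*(x - 4)*(x - 2)*(x + 3)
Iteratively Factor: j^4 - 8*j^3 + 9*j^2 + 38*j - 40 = (j + 2)*(j^3 - 10*j^2 + 29*j - 20) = (j - 5)*(j + 2)*(j^2 - 5*j + 4) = (j - 5)*(j - 1)*(j + 2)*(j - 4)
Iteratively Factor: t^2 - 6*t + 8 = (t - 4)*(t - 2)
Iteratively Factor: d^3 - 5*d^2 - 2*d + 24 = (d + 2)*(d^2 - 7*d + 12) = (d - 3)*(d + 2)*(d - 4)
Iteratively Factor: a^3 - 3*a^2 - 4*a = (a + 1)*(a^2 - 4*a) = a*(a + 1)*(a - 4)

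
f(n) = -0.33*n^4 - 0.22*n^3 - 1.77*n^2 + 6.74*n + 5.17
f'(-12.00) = 2235.14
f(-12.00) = -6793.31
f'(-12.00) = 2235.14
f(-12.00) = -6793.31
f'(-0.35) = 7.95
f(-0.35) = 2.60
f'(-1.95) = 20.92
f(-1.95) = -17.84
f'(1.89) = -11.22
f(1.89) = 5.89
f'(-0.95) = 10.64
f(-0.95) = -2.91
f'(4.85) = -176.54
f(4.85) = -211.47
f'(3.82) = -89.99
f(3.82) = -77.44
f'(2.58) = -29.46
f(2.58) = -7.62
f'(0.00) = 6.74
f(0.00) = 5.17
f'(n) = -1.32*n^3 - 0.66*n^2 - 3.54*n + 6.74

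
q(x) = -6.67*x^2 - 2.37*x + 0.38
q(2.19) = -36.80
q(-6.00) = -225.52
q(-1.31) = -7.96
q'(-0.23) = 0.70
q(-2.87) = -47.76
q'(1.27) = -19.31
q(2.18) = -36.49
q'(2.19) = -31.58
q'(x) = -13.34*x - 2.37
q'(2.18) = -31.45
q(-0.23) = 0.57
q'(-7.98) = 104.08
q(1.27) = -13.39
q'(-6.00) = 77.67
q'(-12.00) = 157.71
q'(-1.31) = 15.11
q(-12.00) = -931.66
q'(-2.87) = 35.92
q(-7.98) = -405.46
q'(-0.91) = 9.77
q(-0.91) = -2.99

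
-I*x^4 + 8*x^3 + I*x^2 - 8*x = x*(x + 1)*(x + 8*I)*(-I*x + I)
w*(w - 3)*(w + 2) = w^3 - w^2 - 6*w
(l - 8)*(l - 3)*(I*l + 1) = I*l^3 + l^2 - 11*I*l^2 - 11*l + 24*I*l + 24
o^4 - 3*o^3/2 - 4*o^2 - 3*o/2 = o*(o - 3)*(o + 1/2)*(o + 1)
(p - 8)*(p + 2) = p^2 - 6*p - 16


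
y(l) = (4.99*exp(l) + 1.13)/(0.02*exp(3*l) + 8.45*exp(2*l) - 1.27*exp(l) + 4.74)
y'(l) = (4.99*exp(l) + 1.13)*(-0.06*exp(3*l) - 16.9*exp(2*l) + 1.27*exp(l))/(0.02*exp(3*l) + 8.45*exp(2*l) - 1.27*exp(l) + 4.74)^2 + 4.99*exp(l)/(0.02*exp(3*l) + 8.45*exp(2*l) - 1.27*exp(l) + 4.74) = (-0.1996*exp(3*l) - 42.2333*exp(2*l) - 19.097*exp(l) + 25.0877)*exp(l)/(0.0004*exp(6*l) + 0.338*exp(5*l) + 71.3517*exp(4*l) - 21.2734*exp(3*l) + 81.7189*exp(2*l) - 12.0396*exp(l) + 22.4676)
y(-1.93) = 0.39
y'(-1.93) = 0.14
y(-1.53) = 0.45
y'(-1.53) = 0.17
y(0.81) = 0.28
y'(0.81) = -0.26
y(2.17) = 0.07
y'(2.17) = -0.07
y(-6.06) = 0.24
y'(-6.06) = 0.00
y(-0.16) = 0.55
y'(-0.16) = -0.19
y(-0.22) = 0.56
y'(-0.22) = -0.17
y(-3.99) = 0.26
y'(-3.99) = 0.02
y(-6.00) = 0.24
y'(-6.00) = 0.00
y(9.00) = 0.00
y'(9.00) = 0.00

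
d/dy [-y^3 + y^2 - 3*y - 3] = -3*y^2 + 2*y - 3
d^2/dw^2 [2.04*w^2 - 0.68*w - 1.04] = 4.08000000000000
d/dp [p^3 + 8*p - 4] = 3*p^2 + 8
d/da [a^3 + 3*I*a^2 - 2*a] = 3*a^2 + 6*I*a - 2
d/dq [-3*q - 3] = -3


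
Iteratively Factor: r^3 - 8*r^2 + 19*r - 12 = (r - 4)*(r^2 - 4*r + 3) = (r - 4)*(r - 3)*(r - 1)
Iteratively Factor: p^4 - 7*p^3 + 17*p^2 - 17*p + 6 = (p - 2)*(p^3 - 5*p^2 + 7*p - 3) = (p - 3)*(p - 2)*(p^2 - 2*p + 1) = (p - 3)*(p - 2)*(p - 1)*(p - 1)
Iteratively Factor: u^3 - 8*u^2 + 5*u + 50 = (u + 2)*(u^2 - 10*u + 25) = (u - 5)*(u + 2)*(u - 5)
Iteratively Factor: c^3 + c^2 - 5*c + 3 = (c - 1)*(c^2 + 2*c - 3) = (c - 1)^2*(c + 3)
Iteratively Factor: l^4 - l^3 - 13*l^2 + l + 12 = (l + 1)*(l^3 - 2*l^2 - 11*l + 12) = (l - 1)*(l + 1)*(l^2 - l - 12) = (l - 4)*(l - 1)*(l + 1)*(l + 3)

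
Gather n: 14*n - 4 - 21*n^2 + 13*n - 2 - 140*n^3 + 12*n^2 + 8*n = -140*n^3 - 9*n^2 + 35*n - 6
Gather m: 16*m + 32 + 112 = 16*m + 144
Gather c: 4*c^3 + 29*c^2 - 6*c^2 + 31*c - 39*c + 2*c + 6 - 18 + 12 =4*c^3 + 23*c^2 - 6*c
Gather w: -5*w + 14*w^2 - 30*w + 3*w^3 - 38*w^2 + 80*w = 3*w^3 - 24*w^2 + 45*w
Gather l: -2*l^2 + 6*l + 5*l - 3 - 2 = -2*l^2 + 11*l - 5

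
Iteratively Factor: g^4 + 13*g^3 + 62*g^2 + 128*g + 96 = (g + 4)*(g^3 + 9*g^2 + 26*g + 24) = (g + 2)*(g + 4)*(g^2 + 7*g + 12) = (g + 2)*(g + 4)^2*(g + 3)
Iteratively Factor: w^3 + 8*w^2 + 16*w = (w + 4)*(w^2 + 4*w) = w*(w + 4)*(w + 4)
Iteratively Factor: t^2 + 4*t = (t + 4)*(t)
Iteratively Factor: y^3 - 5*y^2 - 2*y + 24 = (y - 4)*(y^2 - y - 6) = (y - 4)*(y - 3)*(y + 2)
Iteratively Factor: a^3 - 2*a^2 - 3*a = (a)*(a^2 - 2*a - 3) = a*(a + 1)*(a - 3)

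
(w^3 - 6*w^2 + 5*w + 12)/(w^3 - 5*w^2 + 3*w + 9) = (w - 4)/(w - 3)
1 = 1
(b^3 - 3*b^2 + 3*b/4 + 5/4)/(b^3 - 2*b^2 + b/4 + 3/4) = (2*b - 5)/(2*b - 3)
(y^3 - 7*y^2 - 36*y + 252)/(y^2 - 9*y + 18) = (y^2 - y - 42)/(y - 3)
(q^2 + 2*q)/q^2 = (q + 2)/q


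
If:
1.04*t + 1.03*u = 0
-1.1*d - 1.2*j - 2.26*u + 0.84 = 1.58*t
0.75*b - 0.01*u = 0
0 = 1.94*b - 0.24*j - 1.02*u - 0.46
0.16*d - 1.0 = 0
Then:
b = 0.01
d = 6.25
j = -5.54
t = -0.87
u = 0.87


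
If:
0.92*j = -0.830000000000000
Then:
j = -0.90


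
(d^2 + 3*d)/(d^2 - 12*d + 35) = d*(d + 3)/(d^2 - 12*d + 35)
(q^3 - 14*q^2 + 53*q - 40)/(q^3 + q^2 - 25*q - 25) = (q^2 - 9*q + 8)/(q^2 + 6*q + 5)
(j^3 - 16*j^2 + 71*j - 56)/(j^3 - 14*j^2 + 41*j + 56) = (j - 1)/(j + 1)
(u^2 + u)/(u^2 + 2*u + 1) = u/(u + 1)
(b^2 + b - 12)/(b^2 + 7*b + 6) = (b^2 + b - 12)/(b^2 + 7*b + 6)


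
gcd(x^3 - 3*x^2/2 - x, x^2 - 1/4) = x + 1/2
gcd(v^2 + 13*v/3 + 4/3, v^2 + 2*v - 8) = v + 4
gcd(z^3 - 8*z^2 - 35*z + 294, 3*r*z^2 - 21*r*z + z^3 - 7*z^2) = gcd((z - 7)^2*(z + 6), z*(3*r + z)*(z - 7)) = z - 7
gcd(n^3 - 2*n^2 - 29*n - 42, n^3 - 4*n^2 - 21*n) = n^2 - 4*n - 21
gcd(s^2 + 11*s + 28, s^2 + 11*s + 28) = s^2 + 11*s + 28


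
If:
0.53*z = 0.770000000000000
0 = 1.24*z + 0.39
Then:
No Solution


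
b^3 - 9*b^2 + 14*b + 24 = (b - 6)*(b - 4)*(b + 1)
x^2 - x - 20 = (x - 5)*(x + 4)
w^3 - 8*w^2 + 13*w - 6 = (w - 6)*(w - 1)^2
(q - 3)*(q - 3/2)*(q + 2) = q^3 - 5*q^2/2 - 9*q/2 + 9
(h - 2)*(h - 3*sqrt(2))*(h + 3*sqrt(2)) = h^3 - 2*h^2 - 18*h + 36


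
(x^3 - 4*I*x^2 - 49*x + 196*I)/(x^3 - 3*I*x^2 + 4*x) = (x^2 - 49)/(x*(x + I))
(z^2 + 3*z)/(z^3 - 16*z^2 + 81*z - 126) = z*(z + 3)/(z^3 - 16*z^2 + 81*z - 126)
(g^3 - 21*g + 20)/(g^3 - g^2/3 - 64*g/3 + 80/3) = 3*(g - 1)/(3*g - 4)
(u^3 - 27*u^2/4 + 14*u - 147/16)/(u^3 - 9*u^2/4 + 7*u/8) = (4*u^2 - 20*u + 21)/(2*u*(2*u - 1))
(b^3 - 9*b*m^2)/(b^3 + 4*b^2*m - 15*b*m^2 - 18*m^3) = b*(b + 3*m)/(b^2 + 7*b*m + 6*m^2)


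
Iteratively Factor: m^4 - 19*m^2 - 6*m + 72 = (m + 3)*(m^3 - 3*m^2 - 10*m + 24) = (m - 2)*(m + 3)*(m^2 - m - 12) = (m - 2)*(m + 3)^2*(m - 4)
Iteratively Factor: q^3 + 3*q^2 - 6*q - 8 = (q + 1)*(q^2 + 2*q - 8) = (q + 1)*(q + 4)*(q - 2)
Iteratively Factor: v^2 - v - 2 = (v - 2)*(v + 1)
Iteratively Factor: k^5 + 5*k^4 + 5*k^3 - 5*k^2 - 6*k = (k + 1)*(k^4 + 4*k^3 + k^2 - 6*k) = (k - 1)*(k + 1)*(k^3 + 5*k^2 + 6*k) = k*(k - 1)*(k + 1)*(k^2 + 5*k + 6) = k*(k - 1)*(k + 1)*(k + 2)*(k + 3)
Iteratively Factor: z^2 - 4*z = (z - 4)*(z)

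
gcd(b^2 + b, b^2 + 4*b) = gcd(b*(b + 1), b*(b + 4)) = b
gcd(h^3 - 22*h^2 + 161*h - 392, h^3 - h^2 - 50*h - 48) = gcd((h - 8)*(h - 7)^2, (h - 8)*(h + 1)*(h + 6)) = h - 8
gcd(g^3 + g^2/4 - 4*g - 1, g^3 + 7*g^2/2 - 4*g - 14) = g^2 - 4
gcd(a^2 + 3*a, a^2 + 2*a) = a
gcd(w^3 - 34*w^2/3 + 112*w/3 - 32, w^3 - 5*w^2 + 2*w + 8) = w - 4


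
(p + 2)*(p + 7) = p^2 + 9*p + 14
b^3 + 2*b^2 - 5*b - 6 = (b - 2)*(b + 1)*(b + 3)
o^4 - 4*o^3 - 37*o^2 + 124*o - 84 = (o - 7)*(o - 2)*(o - 1)*(o + 6)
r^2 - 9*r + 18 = (r - 6)*(r - 3)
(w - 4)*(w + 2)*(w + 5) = w^3 + 3*w^2 - 18*w - 40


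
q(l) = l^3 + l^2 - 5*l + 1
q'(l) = 3*l^2 + 2*l - 5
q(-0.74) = 4.84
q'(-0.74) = -4.84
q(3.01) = 22.28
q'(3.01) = 28.20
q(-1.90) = 7.25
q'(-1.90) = 2.03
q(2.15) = 4.81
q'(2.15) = 13.17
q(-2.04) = 6.87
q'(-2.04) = 3.40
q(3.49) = 38.24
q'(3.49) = 38.52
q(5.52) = 172.07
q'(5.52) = 97.45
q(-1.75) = 7.45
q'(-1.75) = 0.69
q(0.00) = 1.00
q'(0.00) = -5.00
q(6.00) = 223.00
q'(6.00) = 115.00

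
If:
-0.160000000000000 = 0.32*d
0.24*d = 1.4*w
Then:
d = -0.50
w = -0.09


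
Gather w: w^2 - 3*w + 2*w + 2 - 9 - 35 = w^2 - w - 42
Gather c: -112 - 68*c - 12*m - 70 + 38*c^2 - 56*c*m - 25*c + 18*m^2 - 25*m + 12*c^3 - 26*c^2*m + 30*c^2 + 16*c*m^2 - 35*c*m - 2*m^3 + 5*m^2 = 12*c^3 + c^2*(68 - 26*m) + c*(16*m^2 - 91*m - 93) - 2*m^3 + 23*m^2 - 37*m - 182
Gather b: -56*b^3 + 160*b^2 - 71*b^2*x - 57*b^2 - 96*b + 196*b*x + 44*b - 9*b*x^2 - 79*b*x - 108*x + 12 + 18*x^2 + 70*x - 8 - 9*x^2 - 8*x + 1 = -56*b^3 + b^2*(103 - 71*x) + b*(-9*x^2 + 117*x - 52) + 9*x^2 - 46*x + 5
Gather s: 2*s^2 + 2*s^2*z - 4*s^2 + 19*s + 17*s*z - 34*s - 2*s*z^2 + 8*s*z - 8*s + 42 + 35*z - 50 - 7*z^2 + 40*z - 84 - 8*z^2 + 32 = s^2*(2*z - 2) + s*(-2*z^2 + 25*z - 23) - 15*z^2 + 75*z - 60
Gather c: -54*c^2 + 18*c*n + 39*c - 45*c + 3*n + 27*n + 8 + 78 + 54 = -54*c^2 + c*(18*n - 6) + 30*n + 140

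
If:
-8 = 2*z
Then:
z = -4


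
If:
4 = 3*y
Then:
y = 4/3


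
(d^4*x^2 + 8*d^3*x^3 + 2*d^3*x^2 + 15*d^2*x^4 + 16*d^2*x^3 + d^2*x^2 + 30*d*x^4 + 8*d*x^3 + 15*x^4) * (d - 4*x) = d^5*x^2 + 4*d^4*x^3 + 2*d^4*x^2 - 17*d^3*x^4 + 8*d^3*x^3 + d^3*x^2 - 60*d^2*x^5 - 34*d^2*x^4 + 4*d^2*x^3 - 120*d*x^5 - 17*d*x^4 - 60*x^5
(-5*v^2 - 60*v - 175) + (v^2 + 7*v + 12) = -4*v^2 - 53*v - 163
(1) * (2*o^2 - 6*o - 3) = 2*o^2 - 6*o - 3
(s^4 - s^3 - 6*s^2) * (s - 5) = s^5 - 6*s^4 - s^3 + 30*s^2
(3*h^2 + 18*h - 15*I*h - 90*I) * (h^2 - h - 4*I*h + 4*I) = 3*h^4 + 15*h^3 - 27*I*h^3 - 78*h^2 - 135*I*h^2 - 300*h + 162*I*h + 360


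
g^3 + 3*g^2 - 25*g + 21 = (g - 3)*(g - 1)*(g + 7)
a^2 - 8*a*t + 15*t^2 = (a - 5*t)*(a - 3*t)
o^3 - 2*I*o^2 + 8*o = o*(o - 4*I)*(o + 2*I)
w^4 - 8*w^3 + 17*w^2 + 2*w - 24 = (w - 4)*(w - 3)*(w - 2)*(w + 1)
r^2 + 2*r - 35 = (r - 5)*(r + 7)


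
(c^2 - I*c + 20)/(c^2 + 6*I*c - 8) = (c - 5*I)/(c + 2*I)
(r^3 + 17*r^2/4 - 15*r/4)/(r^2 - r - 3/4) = r*(-4*r^2 - 17*r + 15)/(-4*r^2 + 4*r + 3)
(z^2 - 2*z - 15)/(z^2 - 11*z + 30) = (z + 3)/(z - 6)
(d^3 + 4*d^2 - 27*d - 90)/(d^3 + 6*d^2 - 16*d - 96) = (d^2 - 2*d - 15)/(d^2 - 16)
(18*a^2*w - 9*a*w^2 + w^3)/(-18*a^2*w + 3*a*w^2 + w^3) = (-6*a + w)/(6*a + w)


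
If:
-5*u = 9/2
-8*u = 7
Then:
No Solution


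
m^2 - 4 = (m - 2)*(m + 2)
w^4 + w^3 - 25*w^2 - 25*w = w*(w - 5)*(w + 1)*(w + 5)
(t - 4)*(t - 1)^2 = t^3 - 6*t^2 + 9*t - 4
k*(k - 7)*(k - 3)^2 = k^4 - 13*k^3 + 51*k^2 - 63*k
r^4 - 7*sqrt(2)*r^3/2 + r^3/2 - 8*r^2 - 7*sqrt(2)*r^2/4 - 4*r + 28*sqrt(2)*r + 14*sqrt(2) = (r + 1/2)*(r - 7*sqrt(2)/2)*(r - 2*sqrt(2))*(r + 2*sqrt(2))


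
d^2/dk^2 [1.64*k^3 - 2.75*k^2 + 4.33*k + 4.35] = 9.84*k - 5.5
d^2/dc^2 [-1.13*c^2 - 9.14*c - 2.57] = -2.26000000000000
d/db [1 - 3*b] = -3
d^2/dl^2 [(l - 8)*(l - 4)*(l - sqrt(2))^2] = 12*l^2 - 72*l - 12*sqrt(2)*l + 48*sqrt(2) + 68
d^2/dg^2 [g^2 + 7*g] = 2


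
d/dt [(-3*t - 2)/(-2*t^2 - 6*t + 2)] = (3*t^2 + 9*t - (2*t + 3)*(3*t + 2) - 3)/(2*(t^2 + 3*t - 1)^2)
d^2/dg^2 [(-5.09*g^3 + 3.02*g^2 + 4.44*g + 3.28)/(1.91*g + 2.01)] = (-37.137658*g^3 - 117.246114*g^2 - 123.384654*g + 14.242532)/(6.967871*g^3 + 21.998043*g^2 + 23.149773*g + 8.120601)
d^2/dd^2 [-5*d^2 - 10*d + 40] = -10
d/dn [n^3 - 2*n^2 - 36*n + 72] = 3*n^2 - 4*n - 36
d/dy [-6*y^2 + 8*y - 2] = 8 - 12*y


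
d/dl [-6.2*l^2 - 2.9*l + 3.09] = -12.4*l - 2.9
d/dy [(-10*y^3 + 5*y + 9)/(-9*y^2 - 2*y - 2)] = (90*y^4 + 40*y^3 + 105*y^2 + 162*y + 8)/(81*y^4 + 36*y^3 + 40*y^2 + 8*y + 4)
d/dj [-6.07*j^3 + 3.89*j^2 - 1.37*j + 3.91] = -18.21*j^2 + 7.78*j - 1.37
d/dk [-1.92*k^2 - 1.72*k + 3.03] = -3.84*k - 1.72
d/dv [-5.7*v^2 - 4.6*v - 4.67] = -11.4*v - 4.6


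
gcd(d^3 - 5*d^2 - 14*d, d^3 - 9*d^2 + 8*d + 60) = d + 2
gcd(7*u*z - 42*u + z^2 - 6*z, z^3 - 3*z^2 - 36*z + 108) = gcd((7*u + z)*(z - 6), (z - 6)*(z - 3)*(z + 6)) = z - 6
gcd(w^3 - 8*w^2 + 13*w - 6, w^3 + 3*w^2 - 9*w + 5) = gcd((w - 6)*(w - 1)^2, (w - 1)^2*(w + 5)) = w^2 - 2*w + 1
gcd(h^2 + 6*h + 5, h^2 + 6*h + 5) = h^2 + 6*h + 5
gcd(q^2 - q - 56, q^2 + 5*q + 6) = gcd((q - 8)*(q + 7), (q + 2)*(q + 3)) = 1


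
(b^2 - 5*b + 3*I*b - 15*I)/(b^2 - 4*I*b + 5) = (b^2 + b*(-5 + 3*I) - 15*I)/(b^2 - 4*I*b + 5)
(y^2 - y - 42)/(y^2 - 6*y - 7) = (y + 6)/(y + 1)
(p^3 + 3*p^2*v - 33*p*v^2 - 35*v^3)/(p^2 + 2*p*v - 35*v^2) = p + v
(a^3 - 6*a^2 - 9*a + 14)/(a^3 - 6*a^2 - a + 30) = (a^2 - 8*a + 7)/(a^2 - 8*a + 15)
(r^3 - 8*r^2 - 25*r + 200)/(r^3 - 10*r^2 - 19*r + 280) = (r - 5)/(r - 7)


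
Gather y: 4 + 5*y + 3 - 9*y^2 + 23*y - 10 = -9*y^2 + 28*y - 3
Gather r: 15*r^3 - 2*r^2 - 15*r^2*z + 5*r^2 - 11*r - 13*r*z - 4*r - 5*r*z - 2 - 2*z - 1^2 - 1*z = 15*r^3 + r^2*(3 - 15*z) + r*(-18*z - 15) - 3*z - 3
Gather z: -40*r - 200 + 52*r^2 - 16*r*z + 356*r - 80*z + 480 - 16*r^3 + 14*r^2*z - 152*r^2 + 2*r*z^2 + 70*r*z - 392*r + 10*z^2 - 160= -16*r^3 - 100*r^2 - 76*r + z^2*(2*r + 10) + z*(14*r^2 + 54*r - 80) + 120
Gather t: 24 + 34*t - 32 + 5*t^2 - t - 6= 5*t^2 + 33*t - 14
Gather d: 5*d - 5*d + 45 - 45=0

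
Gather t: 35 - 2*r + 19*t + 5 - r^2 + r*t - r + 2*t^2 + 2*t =-r^2 - 3*r + 2*t^2 + t*(r + 21) + 40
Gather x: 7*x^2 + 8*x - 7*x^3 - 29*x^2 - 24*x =-7*x^3 - 22*x^2 - 16*x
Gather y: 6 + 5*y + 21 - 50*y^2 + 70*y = -50*y^2 + 75*y + 27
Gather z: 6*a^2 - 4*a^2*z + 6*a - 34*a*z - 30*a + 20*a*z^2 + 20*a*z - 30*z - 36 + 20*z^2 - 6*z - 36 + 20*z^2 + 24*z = 6*a^2 - 24*a + z^2*(20*a + 40) + z*(-4*a^2 - 14*a - 12) - 72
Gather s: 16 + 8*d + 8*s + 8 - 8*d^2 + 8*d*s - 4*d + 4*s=-8*d^2 + 4*d + s*(8*d + 12) + 24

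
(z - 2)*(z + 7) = z^2 + 5*z - 14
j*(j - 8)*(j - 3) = j^3 - 11*j^2 + 24*j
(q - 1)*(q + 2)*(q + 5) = q^3 + 6*q^2 + 3*q - 10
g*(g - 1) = g^2 - g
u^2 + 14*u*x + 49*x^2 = (u + 7*x)^2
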